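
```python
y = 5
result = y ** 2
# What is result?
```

Answer: 25

Derivation:
Trace (tracking result):
y = 5  # -> y = 5
result = y ** 2  # -> result = 25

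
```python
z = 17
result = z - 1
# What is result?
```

Trace (tracking result):
z = 17  # -> z = 17
result = z - 1  # -> result = 16

Answer: 16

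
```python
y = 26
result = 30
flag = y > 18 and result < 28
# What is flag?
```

Answer: False

Derivation:
Trace (tracking flag):
y = 26  # -> y = 26
result = 30  # -> result = 30
flag = y > 18 and result < 28  # -> flag = False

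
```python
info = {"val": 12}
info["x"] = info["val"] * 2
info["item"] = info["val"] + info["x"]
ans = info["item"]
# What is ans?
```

Trace (tracking ans):
info = {'val': 12}  # -> info = {'val': 12}
info['x'] = info['val'] * 2  # -> info = {'val': 12, 'x': 24}
info['item'] = info['val'] + info['x']  # -> info = {'val': 12, 'x': 24, 'item': 36}
ans = info['item']  # -> ans = 36

Answer: 36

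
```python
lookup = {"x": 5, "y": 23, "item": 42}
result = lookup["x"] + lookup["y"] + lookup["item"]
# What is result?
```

Answer: 70

Derivation:
Trace (tracking result):
lookup = {'x': 5, 'y': 23, 'item': 42}  # -> lookup = {'x': 5, 'y': 23, 'item': 42}
result = lookup['x'] + lookup['y'] + lookup['item']  # -> result = 70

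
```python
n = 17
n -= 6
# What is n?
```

Trace (tracking n):
n = 17  # -> n = 17
n -= 6  # -> n = 11

Answer: 11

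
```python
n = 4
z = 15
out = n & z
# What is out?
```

Answer: 4

Derivation:
Trace (tracking out):
n = 4  # -> n = 4
z = 15  # -> z = 15
out = n & z  # -> out = 4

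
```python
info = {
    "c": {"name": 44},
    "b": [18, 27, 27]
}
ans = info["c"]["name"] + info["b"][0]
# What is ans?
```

Trace (tracking ans):
info = {'c': {'name': 44}, 'b': [18, 27, 27]}  # -> info = {'c': {'name': 44}, 'b': [18, 27, 27]}
ans = info['c']['name'] + info['b'][0]  # -> ans = 62

Answer: 62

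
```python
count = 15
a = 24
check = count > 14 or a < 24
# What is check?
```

Answer: True

Derivation:
Trace (tracking check):
count = 15  # -> count = 15
a = 24  # -> a = 24
check = count > 14 or a < 24  # -> check = True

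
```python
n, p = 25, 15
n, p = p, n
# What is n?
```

Answer: 15

Derivation:
Trace (tracking n):
n, p = (25, 15)  # -> n = 25, p = 15
n, p = (p, n)  # -> n = 15, p = 25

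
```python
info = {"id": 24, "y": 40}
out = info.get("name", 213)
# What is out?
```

Answer: 213

Derivation:
Trace (tracking out):
info = {'id': 24, 'y': 40}  # -> info = {'id': 24, 'y': 40}
out = info.get('name', 213)  # -> out = 213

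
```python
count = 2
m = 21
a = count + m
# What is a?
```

Answer: 23

Derivation:
Trace (tracking a):
count = 2  # -> count = 2
m = 21  # -> m = 21
a = count + m  # -> a = 23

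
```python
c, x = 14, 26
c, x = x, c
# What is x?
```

Trace (tracking x):
c, x = (14, 26)  # -> c = 14, x = 26
c, x = (x, c)  # -> c = 26, x = 14

Answer: 14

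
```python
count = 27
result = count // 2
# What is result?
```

Trace (tracking result):
count = 27  # -> count = 27
result = count // 2  # -> result = 13

Answer: 13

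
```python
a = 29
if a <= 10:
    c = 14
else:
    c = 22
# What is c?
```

Answer: 22

Derivation:
Trace (tracking c):
a = 29  # -> a = 29
if a <= 10:  # condition is False
else:
    c = 22  # -> c = 22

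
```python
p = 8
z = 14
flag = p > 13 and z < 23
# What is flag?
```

Trace (tracking flag):
p = 8  # -> p = 8
z = 14  # -> z = 14
flag = p > 13 and z < 23  # -> flag = False

Answer: False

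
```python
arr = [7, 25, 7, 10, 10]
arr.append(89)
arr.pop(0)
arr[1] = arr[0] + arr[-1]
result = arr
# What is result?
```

Answer: [25, 114, 10, 10, 89]

Derivation:
Trace (tracking result):
arr = [7, 25, 7, 10, 10]  # -> arr = [7, 25, 7, 10, 10]
arr.append(89)  # -> arr = [7, 25, 7, 10, 10, 89]
arr.pop(0)  # -> arr = [25, 7, 10, 10, 89]
arr[1] = arr[0] + arr[-1]  # -> arr = [25, 114, 10, 10, 89]
result = arr  # -> result = [25, 114, 10, 10, 89]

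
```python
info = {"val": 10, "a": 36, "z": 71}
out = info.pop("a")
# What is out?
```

Answer: 36

Derivation:
Trace (tracking out):
info = {'val': 10, 'a': 36, 'z': 71}  # -> info = {'val': 10, 'a': 36, 'z': 71}
out = info.pop('a')  # -> out = 36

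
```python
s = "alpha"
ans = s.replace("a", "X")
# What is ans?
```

Answer: 'XlphX'

Derivation:
Trace (tracking ans):
s = 'alpha'  # -> s = 'alpha'
ans = s.replace('a', 'X')  # -> ans = 'XlphX'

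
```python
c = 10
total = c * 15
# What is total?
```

Trace (tracking total):
c = 10  # -> c = 10
total = c * 15  # -> total = 150

Answer: 150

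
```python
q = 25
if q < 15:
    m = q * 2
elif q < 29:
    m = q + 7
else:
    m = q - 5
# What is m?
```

Answer: 32

Derivation:
Trace (tracking m):
q = 25  # -> q = 25
if q < 15:  # condition is False
elif q < 29:  # condition is True
    m = q + 7  # -> m = 32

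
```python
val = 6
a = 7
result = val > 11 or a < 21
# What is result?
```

Answer: True

Derivation:
Trace (tracking result):
val = 6  # -> val = 6
a = 7  # -> a = 7
result = val > 11 or a < 21  # -> result = True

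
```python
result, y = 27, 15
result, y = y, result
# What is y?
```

Answer: 27

Derivation:
Trace (tracking y):
result, y = (27, 15)  # -> result = 27, y = 15
result, y = (y, result)  # -> result = 15, y = 27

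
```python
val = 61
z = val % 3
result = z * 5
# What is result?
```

Answer: 5

Derivation:
Trace (tracking result):
val = 61  # -> val = 61
z = val % 3  # -> z = 1
result = z * 5  # -> result = 5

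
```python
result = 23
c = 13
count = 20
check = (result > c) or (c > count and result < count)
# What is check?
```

Trace (tracking check):
result = 23  # -> result = 23
c = 13  # -> c = 13
count = 20  # -> count = 20
check = result > c or (c > count and result < count)  # -> check = True

Answer: True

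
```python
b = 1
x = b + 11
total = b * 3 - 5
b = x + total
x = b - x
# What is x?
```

Trace (tracking x):
b = 1  # -> b = 1
x = b + 11  # -> x = 12
total = b * 3 - 5  # -> total = -2
b = x + total  # -> b = 10
x = b - x  # -> x = -2

Answer: -2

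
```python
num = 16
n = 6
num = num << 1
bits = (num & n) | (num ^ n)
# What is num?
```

Answer: 32

Derivation:
Trace (tracking num):
num = 16  # -> num = 16
n = 6  # -> n = 6
num = num << 1  # -> num = 32
bits = num & n | num ^ n  # -> bits = 38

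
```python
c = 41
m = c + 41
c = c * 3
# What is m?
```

Trace (tracking m):
c = 41  # -> c = 41
m = c + 41  # -> m = 82
c = c * 3  # -> c = 123

Answer: 82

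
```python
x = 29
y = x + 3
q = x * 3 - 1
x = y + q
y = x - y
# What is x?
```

Answer: 118

Derivation:
Trace (tracking x):
x = 29  # -> x = 29
y = x + 3  # -> y = 32
q = x * 3 - 1  # -> q = 86
x = y + q  # -> x = 118
y = x - y  # -> y = 86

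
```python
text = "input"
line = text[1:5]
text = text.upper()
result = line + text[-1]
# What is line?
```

Answer: 'nput'

Derivation:
Trace (tracking line):
text = 'input'  # -> text = 'input'
line = text[1:5]  # -> line = 'nput'
text = text.upper()  # -> text = 'INPUT'
result = line + text[-1]  # -> result = 'nputT'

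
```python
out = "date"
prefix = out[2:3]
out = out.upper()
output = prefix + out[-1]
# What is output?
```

Answer: 'tE'

Derivation:
Trace (tracking output):
out = 'date'  # -> out = 'date'
prefix = out[2:3]  # -> prefix = 't'
out = out.upper()  # -> out = 'DATE'
output = prefix + out[-1]  # -> output = 'tE'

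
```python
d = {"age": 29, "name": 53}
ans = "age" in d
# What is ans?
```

Answer: True

Derivation:
Trace (tracking ans):
d = {'age': 29, 'name': 53}  # -> d = {'age': 29, 'name': 53}
ans = 'age' in d  # -> ans = True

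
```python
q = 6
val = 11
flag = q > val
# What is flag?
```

Trace (tracking flag):
q = 6  # -> q = 6
val = 11  # -> val = 11
flag = q > val  # -> flag = False

Answer: False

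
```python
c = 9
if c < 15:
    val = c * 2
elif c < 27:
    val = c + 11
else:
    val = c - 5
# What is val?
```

Trace (tracking val):
c = 9  # -> c = 9
if c < 15:  # condition is True
    val = c * 2  # -> val = 18

Answer: 18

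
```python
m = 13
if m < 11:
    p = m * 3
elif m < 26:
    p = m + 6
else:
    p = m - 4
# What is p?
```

Trace (tracking p):
m = 13  # -> m = 13
if m < 11:  # condition is False
elif m < 26:  # condition is True
    p = m + 6  # -> p = 19

Answer: 19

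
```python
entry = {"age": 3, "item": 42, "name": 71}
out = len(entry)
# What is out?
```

Trace (tracking out):
entry = {'age': 3, 'item': 42, 'name': 71}  # -> entry = {'age': 3, 'item': 42, 'name': 71}
out = len(entry)  # -> out = 3

Answer: 3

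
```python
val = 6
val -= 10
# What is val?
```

Trace (tracking val):
val = 6  # -> val = 6
val -= 10  # -> val = -4

Answer: -4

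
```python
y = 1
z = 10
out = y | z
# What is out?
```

Trace (tracking out):
y = 1  # -> y = 1
z = 10  # -> z = 10
out = y | z  # -> out = 11

Answer: 11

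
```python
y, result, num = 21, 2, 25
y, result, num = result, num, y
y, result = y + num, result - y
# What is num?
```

Answer: 21

Derivation:
Trace (tracking num):
y, result, num = (21, 2, 25)  # -> y = 21, result = 2, num = 25
y, result, num = (result, num, y)  # -> y = 2, result = 25, num = 21
y, result = (y + num, result - y)  # -> y = 23, result = 23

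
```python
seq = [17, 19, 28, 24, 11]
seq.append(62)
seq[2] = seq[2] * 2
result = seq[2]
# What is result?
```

Trace (tracking result):
seq = [17, 19, 28, 24, 11]  # -> seq = [17, 19, 28, 24, 11]
seq.append(62)  # -> seq = [17, 19, 28, 24, 11, 62]
seq[2] = seq[2] * 2  # -> seq = [17, 19, 56, 24, 11, 62]
result = seq[2]  # -> result = 56

Answer: 56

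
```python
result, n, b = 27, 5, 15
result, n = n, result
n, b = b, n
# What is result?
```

Trace (tracking result):
result, n, b = (27, 5, 15)  # -> result = 27, n = 5, b = 15
result, n = (n, result)  # -> result = 5, n = 27
n, b = (b, n)  # -> n = 15, b = 27

Answer: 5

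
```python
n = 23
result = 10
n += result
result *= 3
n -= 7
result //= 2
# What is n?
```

Trace (tracking n):
n = 23  # -> n = 23
result = 10  # -> result = 10
n += result  # -> n = 33
result *= 3  # -> result = 30
n -= 7  # -> n = 26
result //= 2  # -> result = 15

Answer: 26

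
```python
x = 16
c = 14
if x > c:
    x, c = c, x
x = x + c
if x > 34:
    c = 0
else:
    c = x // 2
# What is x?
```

Answer: 30

Derivation:
Trace (tracking x):
x = 16  # -> x = 16
c = 14  # -> c = 14
if x > c:  # condition is True
    x, c = (c, x)  # -> x = 14, c = 16
x = x + c  # -> x = 30
if x > 34:  # condition is False
else:
    c = x // 2  # -> c = 15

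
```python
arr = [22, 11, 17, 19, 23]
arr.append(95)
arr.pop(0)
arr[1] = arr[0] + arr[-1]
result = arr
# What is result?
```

Trace (tracking result):
arr = [22, 11, 17, 19, 23]  # -> arr = [22, 11, 17, 19, 23]
arr.append(95)  # -> arr = [22, 11, 17, 19, 23, 95]
arr.pop(0)  # -> arr = [11, 17, 19, 23, 95]
arr[1] = arr[0] + arr[-1]  # -> arr = [11, 106, 19, 23, 95]
result = arr  # -> result = [11, 106, 19, 23, 95]

Answer: [11, 106, 19, 23, 95]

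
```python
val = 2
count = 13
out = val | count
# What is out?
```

Trace (tracking out):
val = 2  # -> val = 2
count = 13  # -> count = 13
out = val | count  # -> out = 15

Answer: 15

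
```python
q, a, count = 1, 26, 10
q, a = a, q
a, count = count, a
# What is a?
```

Trace (tracking a):
q, a, count = (1, 26, 10)  # -> q = 1, a = 26, count = 10
q, a = (a, q)  # -> q = 26, a = 1
a, count = (count, a)  # -> a = 10, count = 1

Answer: 10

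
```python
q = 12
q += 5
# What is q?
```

Answer: 17

Derivation:
Trace (tracking q):
q = 12  # -> q = 12
q += 5  # -> q = 17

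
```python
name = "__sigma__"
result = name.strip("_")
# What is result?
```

Trace (tracking result):
name = '__sigma__'  # -> name = '__sigma__'
result = name.strip('_')  # -> result = 'sigma'

Answer: 'sigma'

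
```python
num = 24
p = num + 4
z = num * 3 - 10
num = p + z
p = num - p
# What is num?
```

Answer: 90

Derivation:
Trace (tracking num):
num = 24  # -> num = 24
p = num + 4  # -> p = 28
z = num * 3 - 10  # -> z = 62
num = p + z  # -> num = 90
p = num - p  # -> p = 62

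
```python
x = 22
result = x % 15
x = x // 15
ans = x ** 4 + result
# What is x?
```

Trace (tracking x):
x = 22  # -> x = 22
result = x % 15  # -> result = 7
x = x // 15  # -> x = 1
ans = x ** 4 + result  # -> ans = 8

Answer: 1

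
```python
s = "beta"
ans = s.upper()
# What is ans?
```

Trace (tracking ans):
s = 'beta'  # -> s = 'beta'
ans = s.upper()  # -> ans = 'BETA'

Answer: 'BETA'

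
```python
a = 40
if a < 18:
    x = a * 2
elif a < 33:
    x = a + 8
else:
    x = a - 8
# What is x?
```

Answer: 32

Derivation:
Trace (tracking x):
a = 40  # -> a = 40
if a < 18:  # condition is False
elif a < 33:  # condition is False
else:
    x = a - 8  # -> x = 32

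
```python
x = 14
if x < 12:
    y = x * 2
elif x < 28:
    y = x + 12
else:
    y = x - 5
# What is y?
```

Trace (tracking y):
x = 14  # -> x = 14
if x < 12:  # condition is False
elif x < 28:  # condition is True
    y = x + 12  # -> y = 26

Answer: 26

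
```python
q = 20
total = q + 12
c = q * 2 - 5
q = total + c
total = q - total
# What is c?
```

Trace (tracking c):
q = 20  # -> q = 20
total = q + 12  # -> total = 32
c = q * 2 - 5  # -> c = 35
q = total + c  # -> q = 67
total = q - total  # -> total = 35

Answer: 35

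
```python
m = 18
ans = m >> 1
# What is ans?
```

Trace (tracking ans):
m = 18  # -> m = 18
ans = m >> 1  # -> ans = 9

Answer: 9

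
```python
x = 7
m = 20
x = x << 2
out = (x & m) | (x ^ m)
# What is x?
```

Answer: 28

Derivation:
Trace (tracking x):
x = 7  # -> x = 7
m = 20  # -> m = 20
x = x << 2  # -> x = 28
out = x & m | x ^ m  # -> out = 28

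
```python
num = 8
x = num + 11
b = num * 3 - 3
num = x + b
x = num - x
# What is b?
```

Answer: 21

Derivation:
Trace (tracking b):
num = 8  # -> num = 8
x = num + 11  # -> x = 19
b = num * 3 - 3  # -> b = 21
num = x + b  # -> num = 40
x = num - x  # -> x = 21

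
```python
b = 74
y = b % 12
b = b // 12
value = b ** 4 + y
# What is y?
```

Trace (tracking y):
b = 74  # -> b = 74
y = b % 12  # -> y = 2
b = b // 12  # -> b = 6
value = b ** 4 + y  # -> value = 1298

Answer: 2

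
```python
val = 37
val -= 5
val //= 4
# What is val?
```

Answer: 8

Derivation:
Trace (tracking val):
val = 37  # -> val = 37
val -= 5  # -> val = 32
val //= 4  # -> val = 8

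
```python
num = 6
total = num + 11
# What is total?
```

Trace (tracking total):
num = 6  # -> num = 6
total = num + 11  # -> total = 17

Answer: 17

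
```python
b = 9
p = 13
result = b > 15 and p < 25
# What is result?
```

Answer: False

Derivation:
Trace (tracking result):
b = 9  # -> b = 9
p = 13  # -> p = 13
result = b > 15 and p < 25  # -> result = False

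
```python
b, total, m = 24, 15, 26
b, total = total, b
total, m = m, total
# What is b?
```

Trace (tracking b):
b, total, m = (24, 15, 26)  # -> b = 24, total = 15, m = 26
b, total = (total, b)  # -> b = 15, total = 24
total, m = (m, total)  # -> total = 26, m = 24

Answer: 15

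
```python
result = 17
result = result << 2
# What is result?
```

Answer: 68

Derivation:
Trace (tracking result):
result = 17  # -> result = 17
result = result << 2  # -> result = 68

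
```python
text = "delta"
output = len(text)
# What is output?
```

Answer: 5

Derivation:
Trace (tracking output):
text = 'delta'  # -> text = 'delta'
output = len(text)  # -> output = 5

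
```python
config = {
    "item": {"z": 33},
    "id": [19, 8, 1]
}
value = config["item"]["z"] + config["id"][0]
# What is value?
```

Answer: 52

Derivation:
Trace (tracking value):
config = {'item': {'z': 33}, 'id': [19, 8, 1]}  # -> config = {'item': {'z': 33}, 'id': [19, 8, 1]}
value = config['item']['z'] + config['id'][0]  # -> value = 52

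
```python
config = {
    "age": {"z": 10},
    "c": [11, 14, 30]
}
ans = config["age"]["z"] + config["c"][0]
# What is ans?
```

Answer: 21

Derivation:
Trace (tracking ans):
config = {'age': {'z': 10}, 'c': [11, 14, 30]}  # -> config = {'age': {'z': 10}, 'c': [11, 14, 30]}
ans = config['age']['z'] + config['c'][0]  # -> ans = 21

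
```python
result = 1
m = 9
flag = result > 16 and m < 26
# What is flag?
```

Trace (tracking flag):
result = 1  # -> result = 1
m = 9  # -> m = 9
flag = result > 16 and m < 26  # -> flag = False

Answer: False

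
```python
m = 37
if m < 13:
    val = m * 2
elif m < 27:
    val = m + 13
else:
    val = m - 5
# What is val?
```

Answer: 32

Derivation:
Trace (tracking val):
m = 37  # -> m = 37
if m < 13:  # condition is False
elif m < 27:  # condition is False
else:
    val = m - 5  # -> val = 32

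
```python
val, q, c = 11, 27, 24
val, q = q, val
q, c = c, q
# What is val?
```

Trace (tracking val):
val, q, c = (11, 27, 24)  # -> val = 11, q = 27, c = 24
val, q = (q, val)  # -> val = 27, q = 11
q, c = (c, q)  # -> q = 24, c = 11

Answer: 27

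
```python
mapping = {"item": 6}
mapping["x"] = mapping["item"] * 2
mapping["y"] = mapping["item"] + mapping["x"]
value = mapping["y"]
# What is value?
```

Answer: 18

Derivation:
Trace (tracking value):
mapping = {'item': 6}  # -> mapping = {'item': 6}
mapping['x'] = mapping['item'] * 2  # -> mapping = {'item': 6, 'x': 12}
mapping['y'] = mapping['item'] + mapping['x']  # -> mapping = {'item': 6, 'x': 12, 'y': 18}
value = mapping['y']  # -> value = 18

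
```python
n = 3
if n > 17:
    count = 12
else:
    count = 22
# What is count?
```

Trace (tracking count):
n = 3  # -> n = 3
if n > 17:  # condition is False
else:
    count = 22  # -> count = 22

Answer: 22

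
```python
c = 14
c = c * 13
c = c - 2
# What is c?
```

Trace (tracking c):
c = 14  # -> c = 14
c = c * 13  # -> c = 182
c = c - 2  # -> c = 180

Answer: 180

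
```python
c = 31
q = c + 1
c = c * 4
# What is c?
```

Answer: 124

Derivation:
Trace (tracking c):
c = 31  # -> c = 31
q = c + 1  # -> q = 32
c = c * 4  # -> c = 124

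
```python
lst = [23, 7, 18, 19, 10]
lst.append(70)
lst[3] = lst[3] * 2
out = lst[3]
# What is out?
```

Answer: 38

Derivation:
Trace (tracking out):
lst = [23, 7, 18, 19, 10]  # -> lst = [23, 7, 18, 19, 10]
lst.append(70)  # -> lst = [23, 7, 18, 19, 10, 70]
lst[3] = lst[3] * 2  # -> lst = [23, 7, 18, 38, 10, 70]
out = lst[3]  # -> out = 38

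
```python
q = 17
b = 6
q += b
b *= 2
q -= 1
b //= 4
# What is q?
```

Answer: 22

Derivation:
Trace (tracking q):
q = 17  # -> q = 17
b = 6  # -> b = 6
q += b  # -> q = 23
b *= 2  # -> b = 12
q -= 1  # -> q = 22
b //= 4  # -> b = 3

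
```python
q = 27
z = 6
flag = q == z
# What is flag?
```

Answer: False

Derivation:
Trace (tracking flag):
q = 27  # -> q = 27
z = 6  # -> z = 6
flag = q == z  # -> flag = False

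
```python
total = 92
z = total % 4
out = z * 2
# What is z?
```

Trace (tracking z):
total = 92  # -> total = 92
z = total % 4  # -> z = 0
out = z * 2  # -> out = 0

Answer: 0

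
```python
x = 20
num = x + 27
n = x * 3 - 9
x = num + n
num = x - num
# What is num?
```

Answer: 51

Derivation:
Trace (tracking num):
x = 20  # -> x = 20
num = x + 27  # -> num = 47
n = x * 3 - 9  # -> n = 51
x = num + n  # -> x = 98
num = x - num  # -> num = 51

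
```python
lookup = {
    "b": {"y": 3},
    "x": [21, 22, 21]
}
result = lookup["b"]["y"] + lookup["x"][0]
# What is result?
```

Trace (tracking result):
lookup = {'b': {'y': 3}, 'x': [21, 22, 21]}  # -> lookup = {'b': {'y': 3}, 'x': [21, 22, 21]}
result = lookup['b']['y'] + lookup['x'][0]  # -> result = 24

Answer: 24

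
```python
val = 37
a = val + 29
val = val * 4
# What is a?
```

Answer: 66

Derivation:
Trace (tracking a):
val = 37  # -> val = 37
a = val + 29  # -> a = 66
val = val * 4  # -> val = 148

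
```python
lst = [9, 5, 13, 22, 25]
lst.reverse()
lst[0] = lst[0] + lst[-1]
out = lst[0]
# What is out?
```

Answer: 34

Derivation:
Trace (tracking out):
lst = [9, 5, 13, 22, 25]  # -> lst = [9, 5, 13, 22, 25]
lst.reverse()  # -> lst = [25, 22, 13, 5, 9]
lst[0] = lst[0] + lst[-1]  # -> lst = [34, 22, 13, 5, 9]
out = lst[0]  # -> out = 34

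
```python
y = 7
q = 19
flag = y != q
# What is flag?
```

Trace (tracking flag):
y = 7  # -> y = 7
q = 19  # -> q = 19
flag = y != q  # -> flag = True

Answer: True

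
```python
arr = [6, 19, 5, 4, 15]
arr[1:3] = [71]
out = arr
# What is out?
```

Answer: [6, 71, 4, 15]

Derivation:
Trace (tracking out):
arr = [6, 19, 5, 4, 15]  # -> arr = [6, 19, 5, 4, 15]
arr[1:3] = [71]  # -> arr = [6, 71, 4, 15]
out = arr  # -> out = [6, 71, 4, 15]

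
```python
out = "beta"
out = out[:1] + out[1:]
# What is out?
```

Answer: 'beta'

Derivation:
Trace (tracking out):
out = 'beta'  # -> out = 'beta'
out = out[:1] + out[1:]  # -> out = 'beta'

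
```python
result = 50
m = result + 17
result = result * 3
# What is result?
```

Answer: 150

Derivation:
Trace (tracking result):
result = 50  # -> result = 50
m = result + 17  # -> m = 67
result = result * 3  # -> result = 150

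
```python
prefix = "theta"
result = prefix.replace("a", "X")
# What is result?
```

Trace (tracking result):
prefix = 'theta'  # -> prefix = 'theta'
result = prefix.replace('a', 'X')  # -> result = 'thetX'

Answer: 'thetX'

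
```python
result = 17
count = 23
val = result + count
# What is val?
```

Trace (tracking val):
result = 17  # -> result = 17
count = 23  # -> count = 23
val = result + count  # -> val = 40

Answer: 40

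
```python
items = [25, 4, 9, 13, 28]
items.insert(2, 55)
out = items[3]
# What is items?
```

Trace (tracking items):
items = [25, 4, 9, 13, 28]  # -> items = [25, 4, 9, 13, 28]
items.insert(2, 55)  # -> items = [25, 4, 55, 9, 13, 28]
out = items[3]  # -> out = 9

Answer: [25, 4, 55, 9, 13, 28]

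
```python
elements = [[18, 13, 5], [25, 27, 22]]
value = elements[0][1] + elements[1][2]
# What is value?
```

Trace (tracking value):
elements = [[18, 13, 5], [25, 27, 22]]  # -> elements = [[18, 13, 5], [25, 27, 22]]
value = elements[0][1] + elements[1][2]  # -> value = 35

Answer: 35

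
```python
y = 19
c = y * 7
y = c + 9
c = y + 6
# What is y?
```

Trace (tracking y):
y = 19  # -> y = 19
c = y * 7  # -> c = 133
y = c + 9  # -> y = 142
c = y + 6  # -> c = 148

Answer: 142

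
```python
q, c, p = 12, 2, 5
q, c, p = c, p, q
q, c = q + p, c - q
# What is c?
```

Answer: 3

Derivation:
Trace (tracking c):
q, c, p = (12, 2, 5)  # -> q = 12, c = 2, p = 5
q, c, p = (c, p, q)  # -> q = 2, c = 5, p = 12
q, c = (q + p, c - q)  # -> q = 14, c = 3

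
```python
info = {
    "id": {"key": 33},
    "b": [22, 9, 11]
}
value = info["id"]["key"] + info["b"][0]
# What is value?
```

Answer: 55

Derivation:
Trace (tracking value):
info = {'id': {'key': 33}, 'b': [22, 9, 11]}  # -> info = {'id': {'key': 33}, 'b': [22, 9, 11]}
value = info['id']['key'] + info['b'][0]  # -> value = 55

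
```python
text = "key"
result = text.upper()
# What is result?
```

Trace (tracking result):
text = 'key'  # -> text = 'key'
result = text.upper()  # -> result = 'KEY'

Answer: 'KEY'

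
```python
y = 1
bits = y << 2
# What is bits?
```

Trace (tracking bits):
y = 1  # -> y = 1
bits = y << 2  # -> bits = 4

Answer: 4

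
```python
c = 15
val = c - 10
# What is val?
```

Trace (tracking val):
c = 15  # -> c = 15
val = c - 10  # -> val = 5

Answer: 5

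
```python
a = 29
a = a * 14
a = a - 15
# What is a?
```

Trace (tracking a):
a = 29  # -> a = 29
a = a * 14  # -> a = 406
a = a - 15  # -> a = 391

Answer: 391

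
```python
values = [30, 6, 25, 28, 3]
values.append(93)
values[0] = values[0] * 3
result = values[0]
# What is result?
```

Answer: 90

Derivation:
Trace (tracking result):
values = [30, 6, 25, 28, 3]  # -> values = [30, 6, 25, 28, 3]
values.append(93)  # -> values = [30, 6, 25, 28, 3, 93]
values[0] = values[0] * 3  # -> values = [90, 6, 25, 28, 3, 93]
result = values[0]  # -> result = 90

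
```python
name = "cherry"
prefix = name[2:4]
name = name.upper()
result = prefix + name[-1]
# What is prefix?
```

Answer: 'er'

Derivation:
Trace (tracking prefix):
name = 'cherry'  # -> name = 'cherry'
prefix = name[2:4]  # -> prefix = 'er'
name = name.upper()  # -> name = 'CHERRY'
result = prefix + name[-1]  # -> result = 'erY'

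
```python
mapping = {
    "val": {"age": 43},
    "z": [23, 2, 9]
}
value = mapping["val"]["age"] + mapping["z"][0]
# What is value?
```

Answer: 66

Derivation:
Trace (tracking value):
mapping = {'val': {'age': 43}, 'z': [23, 2, 9]}  # -> mapping = {'val': {'age': 43}, 'z': [23, 2, 9]}
value = mapping['val']['age'] + mapping['z'][0]  # -> value = 66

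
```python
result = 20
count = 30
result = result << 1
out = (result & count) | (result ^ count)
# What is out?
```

Trace (tracking out):
result = 20  # -> result = 20
count = 30  # -> count = 30
result = result << 1  # -> result = 40
out = result & count | result ^ count  # -> out = 62

Answer: 62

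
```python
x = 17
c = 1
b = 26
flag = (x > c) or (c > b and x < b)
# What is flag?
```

Trace (tracking flag):
x = 17  # -> x = 17
c = 1  # -> c = 1
b = 26  # -> b = 26
flag = x > c or (c > b and x < b)  # -> flag = True

Answer: True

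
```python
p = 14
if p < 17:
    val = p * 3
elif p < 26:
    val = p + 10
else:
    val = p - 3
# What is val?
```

Answer: 42

Derivation:
Trace (tracking val):
p = 14  # -> p = 14
if p < 17:  # condition is True
    val = p * 3  # -> val = 42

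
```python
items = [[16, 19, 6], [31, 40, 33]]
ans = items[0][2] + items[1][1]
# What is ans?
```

Trace (tracking ans):
items = [[16, 19, 6], [31, 40, 33]]  # -> items = [[16, 19, 6], [31, 40, 33]]
ans = items[0][2] + items[1][1]  # -> ans = 46

Answer: 46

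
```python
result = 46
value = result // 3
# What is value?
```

Answer: 15

Derivation:
Trace (tracking value):
result = 46  # -> result = 46
value = result // 3  # -> value = 15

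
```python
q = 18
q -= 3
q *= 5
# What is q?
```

Trace (tracking q):
q = 18  # -> q = 18
q -= 3  # -> q = 15
q *= 5  # -> q = 75

Answer: 75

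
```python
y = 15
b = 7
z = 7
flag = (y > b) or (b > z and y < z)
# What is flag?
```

Answer: True

Derivation:
Trace (tracking flag):
y = 15  # -> y = 15
b = 7  # -> b = 7
z = 7  # -> z = 7
flag = y > b or (b > z and y < z)  # -> flag = True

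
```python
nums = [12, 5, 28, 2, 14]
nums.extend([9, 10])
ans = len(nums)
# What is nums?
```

Answer: [12, 5, 28, 2, 14, 9, 10]

Derivation:
Trace (tracking nums):
nums = [12, 5, 28, 2, 14]  # -> nums = [12, 5, 28, 2, 14]
nums.extend([9, 10])  # -> nums = [12, 5, 28, 2, 14, 9, 10]
ans = len(nums)  # -> ans = 7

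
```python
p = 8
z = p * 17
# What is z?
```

Answer: 136

Derivation:
Trace (tracking z):
p = 8  # -> p = 8
z = p * 17  # -> z = 136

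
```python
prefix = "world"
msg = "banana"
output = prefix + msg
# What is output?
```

Answer: 'worldbanana'

Derivation:
Trace (tracking output):
prefix = 'world'  # -> prefix = 'world'
msg = 'banana'  # -> msg = 'banana'
output = prefix + msg  # -> output = 'worldbanana'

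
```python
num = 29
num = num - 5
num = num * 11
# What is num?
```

Answer: 264

Derivation:
Trace (tracking num):
num = 29  # -> num = 29
num = num - 5  # -> num = 24
num = num * 11  # -> num = 264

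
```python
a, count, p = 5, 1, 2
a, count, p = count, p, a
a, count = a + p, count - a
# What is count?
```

Trace (tracking count):
a, count, p = (5, 1, 2)  # -> a = 5, count = 1, p = 2
a, count, p = (count, p, a)  # -> a = 1, count = 2, p = 5
a, count = (a + p, count - a)  # -> a = 6, count = 1

Answer: 1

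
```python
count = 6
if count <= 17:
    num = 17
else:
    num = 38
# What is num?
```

Answer: 17

Derivation:
Trace (tracking num):
count = 6  # -> count = 6
if count <= 17:  # condition is True
    num = 17  # -> num = 17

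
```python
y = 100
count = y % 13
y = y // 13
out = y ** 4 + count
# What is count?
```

Answer: 9

Derivation:
Trace (tracking count):
y = 100  # -> y = 100
count = y % 13  # -> count = 9
y = y // 13  # -> y = 7
out = y ** 4 + count  # -> out = 2410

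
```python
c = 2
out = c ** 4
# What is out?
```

Answer: 16

Derivation:
Trace (tracking out):
c = 2  # -> c = 2
out = c ** 4  # -> out = 16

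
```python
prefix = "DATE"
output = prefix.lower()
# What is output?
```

Answer: 'date'

Derivation:
Trace (tracking output):
prefix = 'DATE'  # -> prefix = 'DATE'
output = prefix.lower()  # -> output = 'date'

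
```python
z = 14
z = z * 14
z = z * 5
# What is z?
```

Answer: 980

Derivation:
Trace (tracking z):
z = 14  # -> z = 14
z = z * 14  # -> z = 196
z = z * 5  # -> z = 980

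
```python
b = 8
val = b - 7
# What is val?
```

Trace (tracking val):
b = 8  # -> b = 8
val = b - 7  # -> val = 1

Answer: 1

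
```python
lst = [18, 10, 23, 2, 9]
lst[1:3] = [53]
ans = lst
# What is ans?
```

Answer: [18, 53, 2, 9]

Derivation:
Trace (tracking ans):
lst = [18, 10, 23, 2, 9]  # -> lst = [18, 10, 23, 2, 9]
lst[1:3] = [53]  # -> lst = [18, 53, 2, 9]
ans = lst  # -> ans = [18, 53, 2, 9]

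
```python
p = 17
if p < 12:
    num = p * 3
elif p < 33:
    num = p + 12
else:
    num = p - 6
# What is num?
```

Answer: 29

Derivation:
Trace (tracking num):
p = 17  # -> p = 17
if p < 12:  # condition is False
elif p < 33:  # condition is True
    num = p + 12  # -> num = 29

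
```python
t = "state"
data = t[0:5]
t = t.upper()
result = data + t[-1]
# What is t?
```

Trace (tracking t):
t = 'state'  # -> t = 'state'
data = t[0:5]  # -> data = 'state'
t = t.upper()  # -> t = 'STATE'
result = data + t[-1]  # -> result = 'stateE'

Answer: 'STATE'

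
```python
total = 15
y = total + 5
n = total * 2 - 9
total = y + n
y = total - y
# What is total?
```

Trace (tracking total):
total = 15  # -> total = 15
y = total + 5  # -> y = 20
n = total * 2 - 9  # -> n = 21
total = y + n  # -> total = 41
y = total - y  # -> y = 21

Answer: 41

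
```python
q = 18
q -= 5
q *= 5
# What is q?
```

Answer: 65

Derivation:
Trace (tracking q):
q = 18  # -> q = 18
q -= 5  # -> q = 13
q *= 5  # -> q = 65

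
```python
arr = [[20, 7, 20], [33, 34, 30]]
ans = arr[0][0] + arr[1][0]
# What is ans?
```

Answer: 53

Derivation:
Trace (tracking ans):
arr = [[20, 7, 20], [33, 34, 30]]  # -> arr = [[20, 7, 20], [33, 34, 30]]
ans = arr[0][0] + arr[1][0]  # -> ans = 53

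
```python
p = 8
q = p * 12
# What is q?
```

Trace (tracking q):
p = 8  # -> p = 8
q = p * 12  # -> q = 96

Answer: 96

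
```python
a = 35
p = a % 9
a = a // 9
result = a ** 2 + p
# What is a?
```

Trace (tracking a):
a = 35  # -> a = 35
p = a % 9  # -> p = 8
a = a // 9  # -> a = 3
result = a ** 2 + p  # -> result = 17

Answer: 3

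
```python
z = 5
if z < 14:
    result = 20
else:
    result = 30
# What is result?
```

Trace (tracking result):
z = 5  # -> z = 5
if z < 14:  # condition is True
    result = 20  # -> result = 20

Answer: 20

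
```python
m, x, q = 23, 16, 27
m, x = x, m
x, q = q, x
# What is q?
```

Answer: 23

Derivation:
Trace (tracking q):
m, x, q = (23, 16, 27)  # -> m = 23, x = 16, q = 27
m, x = (x, m)  # -> m = 16, x = 23
x, q = (q, x)  # -> x = 27, q = 23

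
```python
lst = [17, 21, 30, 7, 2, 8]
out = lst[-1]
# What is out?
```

Answer: 8

Derivation:
Trace (tracking out):
lst = [17, 21, 30, 7, 2, 8]  # -> lst = [17, 21, 30, 7, 2, 8]
out = lst[-1]  # -> out = 8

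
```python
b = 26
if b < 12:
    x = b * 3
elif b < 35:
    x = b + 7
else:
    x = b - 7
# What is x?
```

Trace (tracking x):
b = 26  # -> b = 26
if b < 12:  # condition is False
elif b < 35:  # condition is True
    x = b + 7  # -> x = 33

Answer: 33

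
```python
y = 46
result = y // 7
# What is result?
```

Trace (tracking result):
y = 46  # -> y = 46
result = y // 7  # -> result = 6

Answer: 6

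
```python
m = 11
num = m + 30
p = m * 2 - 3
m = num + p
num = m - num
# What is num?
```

Answer: 19

Derivation:
Trace (tracking num):
m = 11  # -> m = 11
num = m + 30  # -> num = 41
p = m * 2 - 3  # -> p = 19
m = num + p  # -> m = 60
num = m - num  # -> num = 19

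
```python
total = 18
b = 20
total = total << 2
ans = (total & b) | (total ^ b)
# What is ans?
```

Trace (tracking ans):
total = 18  # -> total = 18
b = 20  # -> b = 20
total = total << 2  # -> total = 72
ans = total & b | total ^ b  # -> ans = 92

Answer: 92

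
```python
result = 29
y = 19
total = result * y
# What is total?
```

Trace (tracking total):
result = 29  # -> result = 29
y = 19  # -> y = 19
total = result * y  # -> total = 551

Answer: 551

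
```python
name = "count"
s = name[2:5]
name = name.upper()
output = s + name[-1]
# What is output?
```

Trace (tracking output):
name = 'count'  # -> name = 'count'
s = name[2:5]  # -> s = 'unt'
name = name.upper()  # -> name = 'COUNT'
output = s + name[-1]  # -> output = 'untT'

Answer: 'untT'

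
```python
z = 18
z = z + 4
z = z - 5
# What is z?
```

Answer: 17

Derivation:
Trace (tracking z):
z = 18  # -> z = 18
z = z + 4  # -> z = 22
z = z - 5  # -> z = 17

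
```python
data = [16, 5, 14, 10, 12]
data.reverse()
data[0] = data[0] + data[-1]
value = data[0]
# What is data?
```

Trace (tracking data):
data = [16, 5, 14, 10, 12]  # -> data = [16, 5, 14, 10, 12]
data.reverse()  # -> data = [12, 10, 14, 5, 16]
data[0] = data[0] + data[-1]  # -> data = [28, 10, 14, 5, 16]
value = data[0]  # -> value = 28

Answer: [28, 10, 14, 5, 16]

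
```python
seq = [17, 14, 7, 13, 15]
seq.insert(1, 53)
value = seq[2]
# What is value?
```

Trace (tracking value):
seq = [17, 14, 7, 13, 15]  # -> seq = [17, 14, 7, 13, 15]
seq.insert(1, 53)  # -> seq = [17, 53, 14, 7, 13, 15]
value = seq[2]  # -> value = 14

Answer: 14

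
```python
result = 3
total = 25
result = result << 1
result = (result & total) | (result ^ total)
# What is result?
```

Trace (tracking result):
result = 3  # -> result = 3
total = 25  # -> total = 25
result = result << 1  # -> result = 6
result = result & total | result ^ total  # -> result = 31

Answer: 31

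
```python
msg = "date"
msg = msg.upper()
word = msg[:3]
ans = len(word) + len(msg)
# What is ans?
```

Answer: 7

Derivation:
Trace (tracking ans):
msg = 'date'  # -> msg = 'date'
msg = msg.upper()  # -> msg = 'DATE'
word = msg[:3]  # -> word = 'DAT'
ans = len(word) + len(msg)  # -> ans = 7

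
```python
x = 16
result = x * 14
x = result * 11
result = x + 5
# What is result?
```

Trace (tracking result):
x = 16  # -> x = 16
result = x * 14  # -> result = 224
x = result * 11  # -> x = 2464
result = x + 5  # -> result = 2469

Answer: 2469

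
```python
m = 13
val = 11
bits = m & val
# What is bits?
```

Answer: 9

Derivation:
Trace (tracking bits):
m = 13  # -> m = 13
val = 11  # -> val = 11
bits = m & val  # -> bits = 9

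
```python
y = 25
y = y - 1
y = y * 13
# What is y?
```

Answer: 312

Derivation:
Trace (tracking y):
y = 25  # -> y = 25
y = y - 1  # -> y = 24
y = y * 13  # -> y = 312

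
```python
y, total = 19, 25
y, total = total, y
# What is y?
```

Answer: 25

Derivation:
Trace (tracking y):
y, total = (19, 25)  # -> y = 19, total = 25
y, total = (total, y)  # -> y = 25, total = 19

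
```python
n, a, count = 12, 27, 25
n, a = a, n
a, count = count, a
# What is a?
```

Answer: 25

Derivation:
Trace (tracking a):
n, a, count = (12, 27, 25)  # -> n = 12, a = 27, count = 25
n, a = (a, n)  # -> n = 27, a = 12
a, count = (count, a)  # -> a = 25, count = 12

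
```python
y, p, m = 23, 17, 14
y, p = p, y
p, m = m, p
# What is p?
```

Trace (tracking p):
y, p, m = (23, 17, 14)  # -> y = 23, p = 17, m = 14
y, p = (p, y)  # -> y = 17, p = 23
p, m = (m, p)  # -> p = 14, m = 23

Answer: 14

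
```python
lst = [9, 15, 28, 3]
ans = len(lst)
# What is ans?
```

Trace (tracking ans):
lst = [9, 15, 28, 3]  # -> lst = [9, 15, 28, 3]
ans = len(lst)  # -> ans = 4

Answer: 4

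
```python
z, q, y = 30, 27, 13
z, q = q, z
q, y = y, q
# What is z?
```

Trace (tracking z):
z, q, y = (30, 27, 13)  # -> z = 30, q = 27, y = 13
z, q = (q, z)  # -> z = 27, q = 30
q, y = (y, q)  # -> q = 13, y = 30

Answer: 27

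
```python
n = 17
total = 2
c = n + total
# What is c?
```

Trace (tracking c):
n = 17  # -> n = 17
total = 2  # -> total = 2
c = n + total  # -> c = 19

Answer: 19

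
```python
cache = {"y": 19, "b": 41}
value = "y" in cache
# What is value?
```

Answer: True

Derivation:
Trace (tracking value):
cache = {'y': 19, 'b': 41}  # -> cache = {'y': 19, 'b': 41}
value = 'y' in cache  # -> value = True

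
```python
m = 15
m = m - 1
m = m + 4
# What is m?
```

Trace (tracking m):
m = 15  # -> m = 15
m = m - 1  # -> m = 14
m = m + 4  # -> m = 18

Answer: 18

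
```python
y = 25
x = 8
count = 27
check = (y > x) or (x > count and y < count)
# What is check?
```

Trace (tracking check):
y = 25  # -> y = 25
x = 8  # -> x = 8
count = 27  # -> count = 27
check = y > x or (x > count and y < count)  # -> check = True

Answer: True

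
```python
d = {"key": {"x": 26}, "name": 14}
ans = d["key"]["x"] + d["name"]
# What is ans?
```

Trace (tracking ans):
d = {'key': {'x': 26}, 'name': 14}  # -> d = {'key': {'x': 26}, 'name': 14}
ans = d['key']['x'] + d['name']  # -> ans = 40

Answer: 40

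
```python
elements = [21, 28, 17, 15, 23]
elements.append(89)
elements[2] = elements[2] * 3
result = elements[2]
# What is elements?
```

Trace (tracking elements):
elements = [21, 28, 17, 15, 23]  # -> elements = [21, 28, 17, 15, 23]
elements.append(89)  # -> elements = [21, 28, 17, 15, 23, 89]
elements[2] = elements[2] * 3  # -> elements = [21, 28, 51, 15, 23, 89]
result = elements[2]  # -> result = 51

Answer: [21, 28, 51, 15, 23, 89]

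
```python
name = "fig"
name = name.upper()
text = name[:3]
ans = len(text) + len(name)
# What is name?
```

Trace (tracking name):
name = 'fig'  # -> name = 'fig'
name = name.upper()  # -> name = 'FIG'
text = name[:3]  # -> text = 'FIG'
ans = len(text) + len(name)  # -> ans = 6

Answer: 'FIG'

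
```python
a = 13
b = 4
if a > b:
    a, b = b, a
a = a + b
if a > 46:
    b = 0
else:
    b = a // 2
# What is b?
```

Trace (tracking b):
a = 13  # -> a = 13
b = 4  # -> b = 4
if a > b:  # condition is True
    a, b = (b, a)  # -> a = 4, b = 13
a = a + b  # -> a = 17
if a > 46:  # condition is False
else:
    b = a // 2  # -> b = 8

Answer: 8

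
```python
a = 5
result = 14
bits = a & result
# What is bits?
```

Trace (tracking bits):
a = 5  # -> a = 5
result = 14  # -> result = 14
bits = a & result  # -> bits = 4

Answer: 4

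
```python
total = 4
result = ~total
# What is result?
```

Answer: -5

Derivation:
Trace (tracking result):
total = 4  # -> total = 4
result = ~total  # -> result = -5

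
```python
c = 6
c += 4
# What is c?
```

Trace (tracking c):
c = 6  # -> c = 6
c += 4  # -> c = 10

Answer: 10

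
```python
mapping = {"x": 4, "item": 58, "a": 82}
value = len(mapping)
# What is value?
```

Answer: 3

Derivation:
Trace (tracking value):
mapping = {'x': 4, 'item': 58, 'a': 82}  # -> mapping = {'x': 4, 'item': 58, 'a': 82}
value = len(mapping)  # -> value = 3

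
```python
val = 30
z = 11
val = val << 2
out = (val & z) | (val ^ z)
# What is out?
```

Trace (tracking out):
val = 30  # -> val = 30
z = 11  # -> z = 11
val = val << 2  # -> val = 120
out = val & z | val ^ z  # -> out = 123

Answer: 123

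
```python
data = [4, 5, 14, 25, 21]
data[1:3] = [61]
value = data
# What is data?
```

Trace (tracking data):
data = [4, 5, 14, 25, 21]  # -> data = [4, 5, 14, 25, 21]
data[1:3] = [61]  # -> data = [4, 61, 25, 21]
value = data  # -> value = [4, 61, 25, 21]

Answer: [4, 61, 25, 21]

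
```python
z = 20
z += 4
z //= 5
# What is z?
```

Trace (tracking z):
z = 20  # -> z = 20
z += 4  # -> z = 24
z //= 5  # -> z = 4

Answer: 4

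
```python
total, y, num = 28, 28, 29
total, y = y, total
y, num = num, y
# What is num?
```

Answer: 28

Derivation:
Trace (tracking num):
total, y, num = (28, 28, 29)  # -> total = 28, y = 28, num = 29
total, y = (y, total)  # -> total = 28, y = 28
y, num = (num, y)  # -> y = 29, num = 28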